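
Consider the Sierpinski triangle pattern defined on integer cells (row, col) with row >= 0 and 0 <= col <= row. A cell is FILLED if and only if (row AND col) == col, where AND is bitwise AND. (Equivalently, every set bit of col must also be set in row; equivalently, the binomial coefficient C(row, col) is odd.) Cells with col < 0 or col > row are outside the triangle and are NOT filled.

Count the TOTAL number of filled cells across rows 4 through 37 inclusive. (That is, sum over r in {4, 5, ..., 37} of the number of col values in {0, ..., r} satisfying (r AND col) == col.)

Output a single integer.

Answer: 264

Derivation:
r4=100 pc1: +2 =2
r5=101 pc2: +4 =6
r6=110 pc2: +4 =10
r7=111 pc3: +8 =18
r8=1000 pc1: +2 =20
r9=1001 pc2: +4 =24
r10=1010 pc2: +4 =28
r11=1011 pc3: +8 =36
r12=1100 pc2: +4 =40
r13=1101 pc3: +8 =48
r14=1110 pc3: +8 =56
r15=1111 pc4: +16 =72
r16=10000 pc1: +2 =74
r17=10001 pc2: +4 =78
r18=10010 pc2: +4 =82
r19=10011 pc3: +8 =90
r20=10100 pc2: +4 =94
r21=10101 pc3: +8 =102
r22=10110 pc3: +8 =110
r23=10111 pc4: +16 =126
r24=11000 pc2: +4 =130
r25=11001 pc3: +8 =138
r26=11010 pc3: +8 =146
r27=11011 pc4: +16 =162
r28=11100 pc3: +8 =170
r29=11101 pc4: +16 =186
r30=11110 pc4: +16 =202
r31=11111 pc5: +32 =234
r32=100000 pc1: +2 =236
r33=100001 pc2: +4 =240
r34=100010 pc2: +4 =244
r35=100011 pc3: +8 =252
r36=100100 pc2: +4 =256
r37=100101 pc3: +8 =264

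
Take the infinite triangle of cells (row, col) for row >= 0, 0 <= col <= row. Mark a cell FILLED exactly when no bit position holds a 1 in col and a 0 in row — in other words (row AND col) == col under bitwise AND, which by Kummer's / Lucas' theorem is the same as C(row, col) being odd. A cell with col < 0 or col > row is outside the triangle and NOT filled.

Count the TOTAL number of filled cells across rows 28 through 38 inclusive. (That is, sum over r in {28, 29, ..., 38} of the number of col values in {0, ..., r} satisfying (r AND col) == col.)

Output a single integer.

r28=11100 pc3: +8 =8
r29=11101 pc4: +16 =24
r30=11110 pc4: +16 =40
r31=11111 pc5: +32 =72
r32=100000 pc1: +2 =74
r33=100001 pc2: +4 =78
r34=100010 pc2: +4 =82
r35=100011 pc3: +8 =90
r36=100100 pc2: +4 =94
r37=100101 pc3: +8 =102
r38=100110 pc3: +8 =110

Answer: 110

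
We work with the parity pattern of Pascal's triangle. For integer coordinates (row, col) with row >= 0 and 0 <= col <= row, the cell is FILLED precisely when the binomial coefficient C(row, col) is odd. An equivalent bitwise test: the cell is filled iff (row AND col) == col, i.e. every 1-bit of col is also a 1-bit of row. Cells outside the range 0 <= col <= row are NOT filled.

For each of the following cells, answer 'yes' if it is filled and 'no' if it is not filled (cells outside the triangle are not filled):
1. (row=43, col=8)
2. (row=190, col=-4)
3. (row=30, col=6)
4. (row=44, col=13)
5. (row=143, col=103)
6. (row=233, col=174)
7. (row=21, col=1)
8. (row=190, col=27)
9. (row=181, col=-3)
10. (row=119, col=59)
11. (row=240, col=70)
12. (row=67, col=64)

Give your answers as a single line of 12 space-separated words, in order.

(43,8): row=0b101011, col=0b1000, row AND col = 0b1000 = 8; 8 == 8 -> filled
(190,-4): col outside [0, 190] -> not filled
(30,6): row=0b11110, col=0b110, row AND col = 0b110 = 6; 6 == 6 -> filled
(44,13): row=0b101100, col=0b1101, row AND col = 0b1100 = 12; 12 != 13 -> empty
(143,103): row=0b10001111, col=0b1100111, row AND col = 0b111 = 7; 7 != 103 -> empty
(233,174): row=0b11101001, col=0b10101110, row AND col = 0b10101000 = 168; 168 != 174 -> empty
(21,1): row=0b10101, col=0b1, row AND col = 0b1 = 1; 1 == 1 -> filled
(190,27): row=0b10111110, col=0b11011, row AND col = 0b11010 = 26; 26 != 27 -> empty
(181,-3): col outside [0, 181] -> not filled
(119,59): row=0b1110111, col=0b111011, row AND col = 0b110011 = 51; 51 != 59 -> empty
(240,70): row=0b11110000, col=0b1000110, row AND col = 0b1000000 = 64; 64 != 70 -> empty
(67,64): row=0b1000011, col=0b1000000, row AND col = 0b1000000 = 64; 64 == 64 -> filled

Answer: yes no yes no no no yes no no no no yes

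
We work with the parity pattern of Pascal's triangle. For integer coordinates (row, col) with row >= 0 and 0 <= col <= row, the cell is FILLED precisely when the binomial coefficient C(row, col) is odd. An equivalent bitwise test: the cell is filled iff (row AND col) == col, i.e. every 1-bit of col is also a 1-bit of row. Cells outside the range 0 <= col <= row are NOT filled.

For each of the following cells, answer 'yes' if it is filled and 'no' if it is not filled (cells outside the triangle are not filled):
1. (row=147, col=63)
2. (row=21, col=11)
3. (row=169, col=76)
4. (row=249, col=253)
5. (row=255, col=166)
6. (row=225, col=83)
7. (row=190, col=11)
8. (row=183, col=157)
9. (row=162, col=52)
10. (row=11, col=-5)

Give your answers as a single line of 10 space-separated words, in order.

Answer: no no no no yes no no no no no

Derivation:
(147,63): row=0b10010011, col=0b111111, row AND col = 0b10011 = 19; 19 != 63 -> empty
(21,11): row=0b10101, col=0b1011, row AND col = 0b1 = 1; 1 != 11 -> empty
(169,76): row=0b10101001, col=0b1001100, row AND col = 0b1000 = 8; 8 != 76 -> empty
(249,253): col outside [0, 249] -> not filled
(255,166): row=0b11111111, col=0b10100110, row AND col = 0b10100110 = 166; 166 == 166 -> filled
(225,83): row=0b11100001, col=0b1010011, row AND col = 0b1000001 = 65; 65 != 83 -> empty
(190,11): row=0b10111110, col=0b1011, row AND col = 0b1010 = 10; 10 != 11 -> empty
(183,157): row=0b10110111, col=0b10011101, row AND col = 0b10010101 = 149; 149 != 157 -> empty
(162,52): row=0b10100010, col=0b110100, row AND col = 0b100000 = 32; 32 != 52 -> empty
(11,-5): col outside [0, 11] -> not filled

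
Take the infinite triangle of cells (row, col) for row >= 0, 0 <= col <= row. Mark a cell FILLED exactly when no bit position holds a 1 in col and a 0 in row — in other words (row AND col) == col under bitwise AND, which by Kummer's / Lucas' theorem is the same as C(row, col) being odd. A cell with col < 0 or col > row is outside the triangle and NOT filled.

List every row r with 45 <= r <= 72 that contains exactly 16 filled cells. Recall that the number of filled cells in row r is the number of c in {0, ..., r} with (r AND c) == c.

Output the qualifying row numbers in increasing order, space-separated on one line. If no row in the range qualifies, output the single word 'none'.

Answer: 45 46 51 53 54 57 58 60 71

Derivation:
Row r has 2^popcount(r) filled cells, so we need popcount(r) = log2(16) = 4.
Scan r = 45..72 and keep those with exactly 4 one-bits:
r=45=101101 popcount=4 -> KEEP
r=46=101110 popcount=4 -> KEEP
r=47=101111 popcount=5 -> skip
r=48=110000 popcount=2 -> skip
r=49=110001 popcount=3 -> skip
r=50=110010 popcount=3 -> skip
r=51=110011 popcount=4 -> KEEP
r=52=110100 popcount=3 -> skip
r=53=110101 popcount=4 -> KEEP
r=54=110110 popcount=4 -> KEEP
r=55=110111 popcount=5 -> skip
r=56=111000 popcount=3 -> skip
r=57=111001 popcount=4 -> KEEP
r=58=111010 popcount=4 -> KEEP
r=59=111011 popcount=5 -> skip
r=60=111100 popcount=4 -> KEEP
r=61=111101 popcount=5 -> skip
r=62=111110 popcount=5 -> skip
r=63=111111 popcount=6 -> skip
r=64=1000000 popcount=1 -> skip
r=65=1000001 popcount=2 -> skip
r=66=1000010 popcount=2 -> skip
r=67=1000011 popcount=3 -> skip
r=68=1000100 popcount=2 -> skip
r=69=1000101 popcount=3 -> skip
r=70=1000110 popcount=3 -> skip
r=71=1000111 popcount=4 -> KEEP
r=72=1001000 popcount=2 -> skip
Kept rows: 45 46 51 53 54 57 58 60 71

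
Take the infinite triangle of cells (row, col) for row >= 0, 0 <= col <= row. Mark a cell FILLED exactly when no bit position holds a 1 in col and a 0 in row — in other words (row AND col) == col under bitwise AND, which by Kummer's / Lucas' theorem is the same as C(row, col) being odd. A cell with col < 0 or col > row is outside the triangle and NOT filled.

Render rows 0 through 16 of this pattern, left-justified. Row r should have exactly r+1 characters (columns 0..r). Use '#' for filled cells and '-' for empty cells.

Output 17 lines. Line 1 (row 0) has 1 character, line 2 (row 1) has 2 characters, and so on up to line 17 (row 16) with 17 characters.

r0=0: #
r1=1: ##
r2=10: #-#
r3=11: ####
r4=100: #---#
r5=101: ##--##
r6=110: #-#-#-#
r7=111: ########
r8=1000: #-------#
r9=1001: ##------##
r10=1010: #-#-----#-#
r11=1011: ####----####
r12=1100: #---#---#---#
r13=1101: ##--##--##--##
r14=1110: #-#-#-#-#-#-#-#
r15=1111: ################
r16=10000: #---------------#

Answer: #
##
#-#
####
#---#
##--##
#-#-#-#
########
#-------#
##------##
#-#-----#-#
####----####
#---#---#---#
##--##--##--##
#-#-#-#-#-#-#-#
################
#---------------#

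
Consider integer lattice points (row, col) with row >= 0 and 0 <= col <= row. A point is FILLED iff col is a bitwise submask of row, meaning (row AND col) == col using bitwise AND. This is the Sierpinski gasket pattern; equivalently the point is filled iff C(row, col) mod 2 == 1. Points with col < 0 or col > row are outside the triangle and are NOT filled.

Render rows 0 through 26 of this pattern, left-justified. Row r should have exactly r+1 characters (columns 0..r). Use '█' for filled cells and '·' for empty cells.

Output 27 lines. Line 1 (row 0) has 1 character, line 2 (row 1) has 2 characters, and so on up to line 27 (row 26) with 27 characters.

Answer: █
██
█·█
████
█···█
██··██
█·█·█·█
████████
█·······█
██······██
█·█·····█·█
████····████
█···█···█···█
██··██··██··██
█·█·█·█·█·█·█·█
████████████████
█···············█
██··············██
█·█·············█·█
████············████
█···█···········█···█
██··██··········██··██
█·█·█·█·········█·█·█·█
████████········████████
█·······█·······█·······█
██······██······██······██
█·█·····█·█·····█·█·····█·█

Derivation:
r0=0: █
r1=1: ██
r2=10: █·█
r3=11: ████
r4=100: █···█
r5=101: ██··██
r6=110: █·█·█·█
r7=111: ████████
r8=1000: █·······█
r9=1001: ██······██
r10=1010: █·█·····█·█
r11=1011: ████····████
r12=1100: █···█···█···█
r13=1101: ██··██··██··██
r14=1110: █·█·█·█·█·█·█·█
r15=1111: ████████████████
r16=10000: █···············█
r17=10001: ██··············██
r18=10010: █·█·············█·█
r19=10011: ████············████
r20=10100: █···█···········█···█
r21=10101: ██··██··········██··██
r22=10110: █·█·█·█·········█·█·█·█
r23=10111: ████████········████████
r24=11000: █·······█·······█·······█
r25=11001: ██······██······██······██
r26=11010: █·█·····█·█·····█·█·····█·█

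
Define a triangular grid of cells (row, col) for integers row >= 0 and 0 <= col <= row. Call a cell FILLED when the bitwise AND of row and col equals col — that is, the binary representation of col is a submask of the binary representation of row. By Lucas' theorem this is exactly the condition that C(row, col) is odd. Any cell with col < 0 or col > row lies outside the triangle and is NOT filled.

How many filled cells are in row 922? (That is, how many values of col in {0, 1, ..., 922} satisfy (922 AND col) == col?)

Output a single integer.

922 in binary = 1110011010
popcount(922) = number of 1-bits in 1110011010 = 6
A col c satisfies (922 AND c) == c iff every set bit of c is also set in 922; each of the 6 set bits of 922 can independently be on or off in c.
count = 2^6 = 64

Answer: 64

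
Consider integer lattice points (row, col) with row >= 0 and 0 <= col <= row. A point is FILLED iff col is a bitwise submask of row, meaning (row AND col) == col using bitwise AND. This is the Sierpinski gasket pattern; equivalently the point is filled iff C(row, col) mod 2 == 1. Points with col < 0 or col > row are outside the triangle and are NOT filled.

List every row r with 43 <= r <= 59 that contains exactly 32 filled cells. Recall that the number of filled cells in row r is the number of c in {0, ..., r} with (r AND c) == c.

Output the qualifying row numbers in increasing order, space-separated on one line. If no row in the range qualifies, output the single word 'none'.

Answer: 47 55 59

Derivation:
Row r has 2^popcount(r) filled cells, so we need popcount(r) = log2(32) = 5.
Scan r = 43..59 and keep those with exactly 5 one-bits:
r=43=101011 popcount=4 -> skip
r=44=101100 popcount=3 -> skip
r=45=101101 popcount=4 -> skip
r=46=101110 popcount=4 -> skip
r=47=101111 popcount=5 -> KEEP
r=48=110000 popcount=2 -> skip
r=49=110001 popcount=3 -> skip
r=50=110010 popcount=3 -> skip
r=51=110011 popcount=4 -> skip
r=52=110100 popcount=3 -> skip
r=53=110101 popcount=4 -> skip
r=54=110110 popcount=4 -> skip
r=55=110111 popcount=5 -> KEEP
r=56=111000 popcount=3 -> skip
r=57=111001 popcount=4 -> skip
r=58=111010 popcount=4 -> skip
r=59=111011 popcount=5 -> KEEP
Kept rows: 47 55 59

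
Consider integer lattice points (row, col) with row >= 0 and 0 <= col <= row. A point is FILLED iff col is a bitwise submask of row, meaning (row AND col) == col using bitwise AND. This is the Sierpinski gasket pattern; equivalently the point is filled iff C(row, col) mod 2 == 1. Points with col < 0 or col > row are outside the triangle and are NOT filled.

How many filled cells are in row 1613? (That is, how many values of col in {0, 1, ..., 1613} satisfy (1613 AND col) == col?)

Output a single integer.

1613 in binary = 11001001101
popcount(1613) = number of 1-bits in 11001001101 = 6
A col c satisfies (1613 AND c) == c iff every set bit of c is also set in 1613; each of the 6 set bits of 1613 can independently be on or off in c.
count = 2^6 = 64

Answer: 64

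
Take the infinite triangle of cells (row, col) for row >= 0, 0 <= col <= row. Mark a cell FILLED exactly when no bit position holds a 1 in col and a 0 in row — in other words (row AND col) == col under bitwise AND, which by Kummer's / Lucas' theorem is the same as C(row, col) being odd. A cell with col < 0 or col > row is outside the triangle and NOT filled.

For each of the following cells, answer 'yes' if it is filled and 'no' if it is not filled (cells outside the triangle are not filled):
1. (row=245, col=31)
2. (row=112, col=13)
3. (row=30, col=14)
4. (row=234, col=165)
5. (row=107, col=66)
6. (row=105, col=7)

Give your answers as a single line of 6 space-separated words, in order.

(245,31): row=0b11110101, col=0b11111, row AND col = 0b10101 = 21; 21 != 31 -> empty
(112,13): row=0b1110000, col=0b1101, row AND col = 0b0 = 0; 0 != 13 -> empty
(30,14): row=0b11110, col=0b1110, row AND col = 0b1110 = 14; 14 == 14 -> filled
(234,165): row=0b11101010, col=0b10100101, row AND col = 0b10100000 = 160; 160 != 165 -> empty
(107,66): row=0b1101011, col=0b1000010, row AND col = 0b1000010 = 66; 66 == 66 -> filled
(105,7): row=0b1101001, col=0b111, row AND col = 0b1 = 1; 1 != 7 -> empty

Answer: no no yes no yes no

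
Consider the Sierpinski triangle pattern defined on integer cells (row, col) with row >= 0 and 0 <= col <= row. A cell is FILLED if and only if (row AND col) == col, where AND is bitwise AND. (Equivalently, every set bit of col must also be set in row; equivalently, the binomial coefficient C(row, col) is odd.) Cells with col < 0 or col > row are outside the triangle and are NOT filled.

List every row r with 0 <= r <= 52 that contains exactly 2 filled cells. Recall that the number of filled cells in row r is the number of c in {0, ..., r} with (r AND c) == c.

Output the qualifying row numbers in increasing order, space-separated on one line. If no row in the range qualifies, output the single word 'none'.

Row r has 2^popcount(r) filled cells, so we need popcount(r) = log2(2) = 1.
Scan r = 0..52 and keep those with exactly 1 one-bits:
r=0=0 popcount=0 -> skip
r=1=1 popcount=1 -> KEEP
r=2=10 popcount=1 -> KEEP
r=3=11 popcount=2 -> skip
r=4=100 popcount=1 -> KEEP
r=5=101 popcount=2 -> skip
r=6=110 popcount=2 -> skip
r=7=111 popcount=3 -> skip
r=8=1000 popcount=1 -> KEEP
r=9=1001 popcount=2 -> skip
r=10=1010 popcount=2 -> skip
r=11=1011 popcount=3 -> skip
r=12=1100 popcount=2 -> skip
r=13=1101 popcount=3 -> skip
r=14=1110 popcount=3 -> skip
r=15=1111 popcount=4 -> skip
r=16=10000 popcount=1 -> KEEP
r=17=10001 popcount=2 -> skip
r=18=10010 popcount=2 -> skip
r=19=10011 popcount=3 -> skip
r=20=10100 popcount=2 -> skip
r=21=10101 popcount=3 -> skip
r=22=10110 popcount=3 -> skip
r=23=10111 popcount=4 -> skip
r=24=11000 popcount=2 -> skip
r=25=11001 popcount=3 -> skip
r=26=11010 popcount=3 -> skip
r=27=11011 popcount=4 -> skip
r=28=11100 popcount=3 -> skip
r=29=11101 popcount=4 -> skip
r=30=11110 popcount=4 -> skip
r=31=11111 popcount=5 -> skip
r=32=100000 popcount=1 -> KEEP
r=33=100001 popcount=2 -> skip
r=34=100010 popcount=2 -> skip
r=35=100011 popcount=3 -> skip
r=36=100100 popcount=2 -> skip
r=37=100101 popcount=3 -> skip
r=38=100110 popcount=3 -> skip
r=39=100111 popcount=4 -> skip
r=40=101000 popcount=2 -> skip
r=41=101001 popcount=3 -> skip
r=42=101010 popcount=3 -> skip
r=43=101011 popcount=4 -> skip
r=44=101100 popcount=3 -> skip
r=45=101101 popcount=4 -> skip
r=46=101110 popcount=4 -> skip
r=47=101111 popcount=5 -> skip
r=48=110000 popcount=2 -> skip
r=49=110001 popcount=3 -> skip
r=50=110010 popcount=3 -> skip
r=51=110011 popcount=4 -> skip
r=52=110100 popcount=3 -> skip
Kept rows: 1 2 4 8 16 32

Answer: 1 2 4 8 16 32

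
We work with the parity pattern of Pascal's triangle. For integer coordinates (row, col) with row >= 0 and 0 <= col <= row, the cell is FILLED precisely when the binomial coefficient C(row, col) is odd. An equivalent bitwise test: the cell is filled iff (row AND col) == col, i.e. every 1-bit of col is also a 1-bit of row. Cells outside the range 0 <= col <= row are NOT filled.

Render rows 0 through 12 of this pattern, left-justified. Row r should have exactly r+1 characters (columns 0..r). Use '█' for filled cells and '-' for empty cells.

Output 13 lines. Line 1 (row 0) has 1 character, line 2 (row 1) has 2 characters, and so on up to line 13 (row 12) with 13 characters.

Answer: █
██
█-█
████
█---█
██--██
█-█-█-█
████████
█-------█
██------██
█-█-----█-█
████----████
█---█---█---█

Derivation:
r0=0: █
r1=1: ██
r2=10: █-█
r3=11: ████
r4=100: █---█
r5=101: ██--██
r6=110: █-█-█-█
r7=111: ████████
r8=1000: █-------█
r9=1001: ██------██
r10=1010: █-█-----█-█
r11=1011: ████----████
r12=1100: █---█---█---█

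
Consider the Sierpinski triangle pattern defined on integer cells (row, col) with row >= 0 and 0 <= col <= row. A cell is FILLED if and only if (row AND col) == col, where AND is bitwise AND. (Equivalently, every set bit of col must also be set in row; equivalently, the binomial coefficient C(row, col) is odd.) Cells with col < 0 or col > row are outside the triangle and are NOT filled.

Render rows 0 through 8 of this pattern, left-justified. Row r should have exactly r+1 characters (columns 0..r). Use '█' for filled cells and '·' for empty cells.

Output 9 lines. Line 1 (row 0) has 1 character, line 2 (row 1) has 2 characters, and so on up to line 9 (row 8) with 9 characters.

r0=0: █
r1=1: ██
r2=10: █·█
r3=11: ████
r4=100: █···█
r5=101: ██··██
r6=110: █·█·█·█
r7=111: ████████
r8=1000: █·······█

Answer: █
██
█·█
████
█···█
██··██
█·█·█·█
████████
█·······█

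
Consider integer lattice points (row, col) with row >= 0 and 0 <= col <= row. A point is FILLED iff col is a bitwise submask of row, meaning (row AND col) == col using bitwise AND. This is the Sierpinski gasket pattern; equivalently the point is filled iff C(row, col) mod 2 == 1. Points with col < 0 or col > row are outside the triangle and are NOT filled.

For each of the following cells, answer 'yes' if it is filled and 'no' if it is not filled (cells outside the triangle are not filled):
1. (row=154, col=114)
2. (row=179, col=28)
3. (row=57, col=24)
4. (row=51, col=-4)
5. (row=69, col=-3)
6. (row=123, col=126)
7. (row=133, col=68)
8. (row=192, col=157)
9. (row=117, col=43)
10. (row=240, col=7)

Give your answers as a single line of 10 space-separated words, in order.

Answer: no no yes no no no no no no no

Derivation:
(154,114): row=0b10011010, col=0b1110010, row AND col = 0b10010 = 18; 18 != 114 -> empty
(179,28): row=0b10110011, col=0b11100, row AND col = 0b10000 = 16; 16 != 28 -> empty
(57,24): row=0b111001, col=0b11000, row AND col = 0b11000 = 24; 24 == 24 -> filled
(51,-4): col outside [0, 51] -> not filled
(69,-3): col outside [0, 69] -> not filled
(123,126): col outside [0, 123] -> not filled
(133,68): row=0b10000101, col=0b1000100, row AND col = 0b100 = 4; 4 != 68 -> empty
(192,157): row=0b11000000, col=0b10011101, row AND col = 0b10000000 = 128; 128 != 157 -> empty
(117,43): row=0b1110101, col=0b101011, row AND col = 0b100001 = 33; 33 != 43 -> empty
(240,7): row=0b11110000, col=0b111, row AND col = 0b0 = 0; 0 != 7 -> empty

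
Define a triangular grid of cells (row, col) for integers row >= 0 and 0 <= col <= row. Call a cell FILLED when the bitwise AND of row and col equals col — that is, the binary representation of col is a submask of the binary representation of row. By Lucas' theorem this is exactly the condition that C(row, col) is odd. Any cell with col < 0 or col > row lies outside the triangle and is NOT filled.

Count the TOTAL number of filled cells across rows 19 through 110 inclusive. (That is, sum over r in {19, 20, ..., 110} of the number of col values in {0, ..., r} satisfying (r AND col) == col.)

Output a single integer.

Answer: 1384

Derivation:
r19=10011 pc3: +8 =8
r20=10100 pc2: +4 =12
r21=10101 pc3: +8 =20
r22=10110 pc3: +8 =28
r23=10111 pc4: +16 =44
r24=11000 pc2: +4 =48
r25=11001 pc3: +8 =56
r26=11010 pc3: +8 =64
r27=11011 pc4: +16 =80
r28=11100 pc3: +8 =88
r29=11101 pc4: +16 =104
r30=11110 pc4: +16 =120
r31=11111 pc5: +32 =152
r32=100000 pc1: +2 =154
r33=100001 pc2: +4 =158
r34=100010 pc2: +4 =162
r35=100011 pc3: +8 =170
r36=100100 pc2: +4 =174
r37=100101 pc3: +8 =182
r38=100110 pc3: +8 =190
r39=100111 pc4: +16 =206
r40=101000 pc2: +4 =210
r41=101001 pc3: +8 =218
r42=101010 pc3: +8 =226
r43=101011 pc4: +16 =242
r44=101100 pc3: +8 =250
r45=101101 pc4: +16 =266
r46=101110 pc4: +16 =282
r47=101111 pc5: +32 =314
r48=110000 pc2: +4 =318
r49=110001 pc3: +8 =326
r50=110010 pc3: +8 =334
r51=110011 pc4: +16 =350
r52=110100 pc3: +8 =358
r53=110101 pc4: +16 =374
r54=110110 pc4: +16 =390
r55=110111 pc5: +32 =422
r56=111000 pc3: +8 =430
r57=111001 pc4: +16 =446
r58=111010 pc4: +16 =462
r59=111011 pc5: +32 =494
r60=111100 pc4: +16 =510
r61=111101 pc5: +32 =542
r62=111110 pc5: +32 =574
r63=111111 pc6: +64 =638
r64=1000000 pc1: +2 =640
r65=1000001 pc2: +4 =644
r66=1000010 pc2: +4 =648
r67=1000011 pc3: +8 =656
r68=1000100 pc2: +4 =660
r69=1000101 pc3: +8 =668
r70=1000110 pc3: +8 =676
r71=1000111 pc4: +16 =692
r72=1001000 pc2: +4 =696
r73=1001001 pc3: +8 =704
r74=1001010 pc3: +8 =712
r75=1001011 pc4: +16 =728
r76=1001100 pc3: +8 =736
r77=1001101 pc4: +16 =752
r78=1001110 pc4: +16 =768
r79=1001111 pc5: +32 =800
r80=1010000 pc2: +4 =804
r81=1010001 pc3: +8 =812
r82=1010010 pc3: +8 =820
r83=1010011 pc4: +16 =836
r84=1010100 pc3: +8 =844
r85=1010101 pc4: +16 =860
r86=1010110 pc4: +16 =876
r87=1010111 pc5: +32 =908
r88=1011000 pc3: +8 =916
r89=1011001 pc4: +16 =932
r90=1011010 pc4: +16 =948
r91=1011011 pc5: +32 =980
r92=1011100 pc4: +16 =996
r93=1011101 pc5: +32 =1028
r94=1011110 pc5: +32 =1060
r95=1011111 pc6: +64 =1124
r96=1100000 pc2: +4 =1128
r97=1100001 pc3: +8 =1136
r98=1100010 pc3: +8 =1144
r99=1100011 pc4: +16 =1160
r100=1100100 pc3: +8 =1168
r101=1100101 pc4: +16 =1184
r102=1100110 pc4: +16 =1200
r103=1100111 pc5: +32 =1232
r104=1101000 pc3: +8 =1240
r105=1101001 pc4: +16 =1256
r106=1101010 pc4: +16 =1272
r107=1101011 pc5: +32 =1304
r108=1101100 pc4: +16 =1320
r109=1101101 pc5: +32 =1352
r110=1101110 pc5: +32 =1384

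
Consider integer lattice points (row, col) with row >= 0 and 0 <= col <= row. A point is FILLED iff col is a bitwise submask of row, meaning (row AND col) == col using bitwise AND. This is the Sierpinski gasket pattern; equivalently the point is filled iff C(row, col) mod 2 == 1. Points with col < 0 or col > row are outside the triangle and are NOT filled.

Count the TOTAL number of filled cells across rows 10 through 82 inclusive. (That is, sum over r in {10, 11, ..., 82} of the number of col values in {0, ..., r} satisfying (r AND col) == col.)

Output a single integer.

r10=1010 pc2: +4 =4
r11=1011 pc3: +8 =12
r12=1100 pc2: +4 =16
r13=1101 pc3: +8 =24
r14=1110 pc3: +8 =32
r15=1111 pc4: +16 =48
r16=10000 pc1: +2 =50
r17=10001 pc2: +4 =54
r18=10010 pc2: +4 =58
r19=10011 pc3: +8 =66
r20=10100 pc2: +4 =70
r21=10101 pc3: +8 =78
r22=10110 pc3: +8 =86
r23=10111 pc4: +16 =102
r24=11000 pc2: +4 =106
r25=11001 pc3: +8 =114
r26=11010 pc3: +8 =122
r27=11011 pc4: +16 =138
r28=11100 pc3: +8 =146
r29=11101 pc4: +16 =162
r30=11110 pc4: +16 =178
r31=11111 pc5: +32 =210
r32=100000 pc1: +2 =212
r33=100001 pc2: +4 =216
r34=100010 pc2: +4 =220
r35=100011 pc3: +8 =228
r36=100100 pc2: +4 =232
r37=100101 pc3: +8 =240
r38=100110 pc3: +8 =248
r39=100111 pc4: +16 =264
r40=101000 pc2: +4 =268
r41=101001 pc3: +8 =276
r42=101010 pc3: +8 =284
r43=101011 pc4: +16 =300
r44=101100 pc3: +8 =308
r45=101101 pc4: +16 =324
r46=101110 pc4: +16 =340
r47=101111 pc5: +32 =372
r48=110000 pc2: +4 =376
r49=110001 pc3: +8 =384
r50=110010 pc3: +8 =392
r51=110011 pc4: +16 =408
r52=110100 pc3: +8 =416
r53=110101 pc4: +16 =432
r54=110110 pc4: +16 =448
r55=110111 pc5: +32 =480
r56=111000 pc3: +8 =488
r57=111001 pc4: +16 =504
r58=111010 pc4: +16 =520
r59=111011 pc5: +32 =552
r60=111100 pc4: +16 =568
r61=111101 pc5: +32 =600
r62=111110 pc5: +32 =632
r63=111111 pc6: +64 =696
r64=1000000 pc1: +2 =698
r65=1000001 pc2: +4 =702
r66=1000010 pc2: +4 =706
r67=1000011 pc3: +8 =714
r68=1000100 pc2: +4 =718
r69=1000101 pc3: +8 =726
r70=1000110 pc3: +8 =734
r71=1000111 pc4: +16 =750
r72=1001000 pc2: +4 =754
r73=1001001 pc3: +8 =762
r74=1001010 pc3: +8 =770
r75=1001011 pc4: +16 =786
r76=1001100 pc3: +8 =794
r77=1001101 pc4: +16 =810
r78=1001110 pc4: +16 =826
r79=1001111 pc5: +32 =858
r80=1010000 pc2: +4 =862
r81=1010001 pc3: +8 =870
r82=1010010 pc3: +8 =878

Answer: 878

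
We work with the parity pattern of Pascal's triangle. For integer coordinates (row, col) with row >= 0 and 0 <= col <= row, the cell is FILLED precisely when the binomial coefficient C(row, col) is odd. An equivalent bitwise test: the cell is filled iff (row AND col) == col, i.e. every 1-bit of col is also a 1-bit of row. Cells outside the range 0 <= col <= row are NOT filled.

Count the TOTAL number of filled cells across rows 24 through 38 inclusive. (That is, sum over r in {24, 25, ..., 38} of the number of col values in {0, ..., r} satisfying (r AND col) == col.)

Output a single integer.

r24=11000 pc2: +4 =4
r25=11001 pc3: +8 =12
r26=11010 pc3: +8 =20
r27=11011 pc4: +16 =36
r28=11100 pc3: +8 =44
r29=11101 pc4: +16 =60
r30=11110 pc4: +16 =76
r31=11111 pc5: +32 =108
r32=100000 pc1: +2 =110
r33=100001 pc2: +4 =114
r34=100010 pc2: +4 =118
r35=100011 pc3: +8 =126
r36=100100 pc2: +4 =130
r37=100101 pc3: +8 =138
r38=100110 pc3: +8 =146

Answer: 146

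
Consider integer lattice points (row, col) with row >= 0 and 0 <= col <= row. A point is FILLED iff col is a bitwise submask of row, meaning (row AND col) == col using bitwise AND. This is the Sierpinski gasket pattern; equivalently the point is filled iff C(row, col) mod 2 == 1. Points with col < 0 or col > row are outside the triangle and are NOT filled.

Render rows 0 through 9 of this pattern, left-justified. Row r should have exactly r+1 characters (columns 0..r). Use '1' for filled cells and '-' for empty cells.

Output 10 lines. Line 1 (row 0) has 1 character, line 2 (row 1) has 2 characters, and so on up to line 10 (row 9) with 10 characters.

r0=0: 1
r1=1: 11
r2=10: 1-1
r3=11: 1111
r4=100: 1---1
r5=101: 11--11
r6=110: 1-1-1-1
r7=111: 11111111
r8=1000: 1-------1
r9=1001: 11------11

Answer: 1
11
1-1
1111
1---1
11--11
1-1-1-1
11111111
1-------1
11------11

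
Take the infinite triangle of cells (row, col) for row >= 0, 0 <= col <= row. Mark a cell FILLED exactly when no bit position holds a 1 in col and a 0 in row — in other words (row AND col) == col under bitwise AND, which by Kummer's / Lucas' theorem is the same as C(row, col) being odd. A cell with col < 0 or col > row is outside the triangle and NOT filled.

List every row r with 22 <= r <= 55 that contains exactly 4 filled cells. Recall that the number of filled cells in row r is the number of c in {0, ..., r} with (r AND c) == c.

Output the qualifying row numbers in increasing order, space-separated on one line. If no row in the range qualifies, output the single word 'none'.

Answer: 24 33 34 36 40 48

Derivation:
Row r has 2^popcount(r) filled cells, so we need popcount(r) = log2(4) = 2.
Scan r = 22..55 and keep those with exactly 2 one-bits:
r=22=10110 popcount=3 -> skip
r=23=10111 popcount=4 -> skip
r=24=11000 popcount=2 -> KEEP
r=25=11001 popcount=3 -> skip
r=26=11010 popcount=3 -> skip
r=27=11011 popcount=4 -> skip
r=28=11100 popcount=3 -> skip
r=29=11101 popcount=4 -> skip
r=30=11110 popcount=4 -> skip
r=31=11111 popcount=5 -> skip
r=32=100000 popcount=1 -> skip
r=33=100001 popcount=2 -> KEEP
r=34=100010 popcount=2 -> KEEP
r=35=100011 popcount=3 -> skip
r=36=100100 popcount=2 -> KEEP
r=37=100101 popcount=3 -> skip
r=38=100110 popcount=3 -> skip
r=39=100111 popcount=4 -> skip
r=40=101000 popcount=2 -> KEEP
r=41=101001 popcount=3 -> skip
r=42=101010 popcount=3 -> skip
r=43=101011 popcount=4 -> skip
r=44=101100 popcount=3 -> skip
r=45=101101 popcount=4 -> skip
r=46=101110 popcount=4 -> skip
r=47=101111 popcount=5 -> skip
r=48=110000 popcount=2 -> KEEP
r=49=110001 popcount=3 -> skip
r=50=110010 popcount=3 -> skip
r=51=110011 popcount=4 -> skip
r=52=110100 popcount=3 -> skip
r=53=110101 popcount=4 -> skip
r=54=110110 popcount=4 -> skip
r=55=110111 popcount=5 -> skip
Kept rows: 24 33 34 36 40 48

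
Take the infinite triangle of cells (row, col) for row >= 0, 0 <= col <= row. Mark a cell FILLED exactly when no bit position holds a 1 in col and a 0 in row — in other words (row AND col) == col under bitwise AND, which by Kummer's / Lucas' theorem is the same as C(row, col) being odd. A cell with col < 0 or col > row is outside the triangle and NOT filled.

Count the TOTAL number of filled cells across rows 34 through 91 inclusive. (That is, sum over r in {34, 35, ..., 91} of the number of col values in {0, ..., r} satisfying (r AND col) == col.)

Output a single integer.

r34=100010 pc2: +4 =4
r35=100011 pc3: +8 =12
r36=100100 pc2: +4 =16
r37=100101 pc3: +8 =24
r38=100110 pc3: +8 =32
r39=100111 pc4: +16 =48
r40=101000 pc2: +4 =52
r41=101001 pc3: +8 =60
r42=101010 pc3: +8 =68
r43=101011 pc4: +16 =84
r44=101100 pc3: +8 =92
r45=101101 pc4: +16 =108
r46=101110 pc4: +16 =124
r47=101111 pc5: +32 =156
r48=110000 pc2: +4 =160
r49=110001 pc3: +8 =168
r50=110010 pc3: +8 =176
r51=110011 pc4: +16 =192
r52=110100 pc3: +8 =200
r53=110101 pc4: +16 =216
r54=110110 pc4: +16 =232
r55=110111 pc5: +32 =264
r56=111000 pc3: +8 =272
r57=111001 pc4: +16 =288
r58=111010 pc4: +16 =304
r59=111011 pc5: +32 =336
r60=111100 pc4: +16 =352
r61=111101 pc5: +32 =384
r62=111110 pc5: +32 =416
r63=111111 pc6: +64 =480
r64=1000000 pc1: +2 =482
r65=1000001 pc2: +4 =486
r66=1000010 pc2: +4 =490
r67=1000011 pc3: +8 =498
r68=1000100 pc2: +4 =502
r69=1000101 pc3: +8 =510
r70=1000110 pc3: +8 =518
r71=1000111 pc4: +16 =534
r72=1001000 pc2: +4 =538
r73=1001001 pc3: +8 =546
r74=1001010 pc3: +8 =554
r75=1001011 pc4: +16 =570
r76=1001100 pc3: +8 =578
r77=1001101 pc4: +16 =594
r78=1001110 pc4: +16 =610
r79=1001111 pc5: +32 =642
r80=1010000 pc2: +4 =646
r81=1010001 pc3: +8 =654
r82=1010010 pc3: +8 =662
r83=1010011 pc4: +16 =678
r84=1010100 pc3: +8 =686
r85=1010101 pc4: +16 =702
r86=1010110 pc4: +16 =718
r87=1010111 pc5: +32 =750
r88=1011000 pc3: +8 =758
r89=1011001 pc4: +16 =774
r90=1011010 pc4: +16 =790
r91=1011011 pc5: +32 =822

Answer: 822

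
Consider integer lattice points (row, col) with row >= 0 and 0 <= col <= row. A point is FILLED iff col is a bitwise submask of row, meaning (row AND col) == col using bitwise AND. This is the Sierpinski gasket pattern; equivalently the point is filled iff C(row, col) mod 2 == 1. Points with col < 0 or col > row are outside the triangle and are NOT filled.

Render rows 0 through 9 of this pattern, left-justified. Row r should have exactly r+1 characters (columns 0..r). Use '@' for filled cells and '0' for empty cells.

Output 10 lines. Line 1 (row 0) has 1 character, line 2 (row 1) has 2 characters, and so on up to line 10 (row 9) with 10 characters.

r0=0: @
r1=1: @@
r2=10: @0@
r3=11: @@@@
r4=100: @000@
r5=101: @@00@@
r6=110: @0@0@0@
r7=111: @@@@@@@@
r8=1000: @0000000@
r9=1001: @@000000@@

Answer: @
@@
@0@
@@@@
@000@
@@00@@
@0@0@0@
@@@@@@@@
@0000000@
@@000000@@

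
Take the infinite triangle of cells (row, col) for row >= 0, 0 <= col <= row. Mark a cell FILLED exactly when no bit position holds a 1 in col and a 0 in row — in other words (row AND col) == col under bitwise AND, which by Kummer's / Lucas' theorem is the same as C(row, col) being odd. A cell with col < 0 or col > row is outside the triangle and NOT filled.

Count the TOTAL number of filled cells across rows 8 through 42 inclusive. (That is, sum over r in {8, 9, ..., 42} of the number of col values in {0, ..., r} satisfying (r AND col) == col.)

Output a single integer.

Answer: 290

Derivation:
r8=1000 pc1: +2 =2
r9=1001 pc2: +4 =6
r10=1010 pc2: +4 =10
r11=1011 pc3: +8 =18
r12=1100 pc2: +4 =22
r13=1101 pc3: +8 =30
r14=1110 pc3: +8 =38
r15=1111 pc4: +16 =54
r16=10000 pc1: +2 =56
r17=10001 pc2: +4 =60
r18=10010 pc2: +4 =64
r19=10011 pc3: +8 =72
r20=10100 pc2: +4 =76
r21=10101 pc3: +8 =84
r22=10110 pc3: +8 =92
r23=10111 pc4: +16 =108
r24=11000 pc2: +4 =112
r25=11001 pc3: +8 =120
r26=11010 pc3: +8 =128
r27=11011 pc4: +16 =144
r28=11100 pc3: +8 =152
r29=11101 pc4: +16 =168
r30=11110 pc4: +16 =184
r31=11111 pc5: +32 =216
r32=100000 pc1: +2 =218
r33=100001 pc2: +4 =222
r34=100010 pc2: +4 =226
r35=100011 pc3: +8 =234
r36=100100 pc2: +4 =238
r37=100101 pc3: +8 =246
r38=100110 pc3: +8 =254
r39=100111 pc4: +16 =270
r40=101000 pc2: +4 =274
r41=101001 pc3: +8 =282
r42=101010 pc3: +8 =290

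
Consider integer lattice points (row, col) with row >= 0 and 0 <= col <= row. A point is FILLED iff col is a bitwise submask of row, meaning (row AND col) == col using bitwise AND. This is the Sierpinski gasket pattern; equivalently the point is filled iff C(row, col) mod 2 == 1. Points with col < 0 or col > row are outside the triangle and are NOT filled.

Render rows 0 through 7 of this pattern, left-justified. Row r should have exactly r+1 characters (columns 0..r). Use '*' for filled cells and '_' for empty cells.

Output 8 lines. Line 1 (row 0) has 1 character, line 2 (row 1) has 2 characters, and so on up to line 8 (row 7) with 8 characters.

Answer: *
**
*_*
****
*___*
**__**
*_*_*_*
********

Derivation:
r0=0: *
r1=1: **
r2=10: *_*
r3=11: ****
r4=100: *___*
r5=101: **__**
r6=110: *_*_*_*
r7=111: ********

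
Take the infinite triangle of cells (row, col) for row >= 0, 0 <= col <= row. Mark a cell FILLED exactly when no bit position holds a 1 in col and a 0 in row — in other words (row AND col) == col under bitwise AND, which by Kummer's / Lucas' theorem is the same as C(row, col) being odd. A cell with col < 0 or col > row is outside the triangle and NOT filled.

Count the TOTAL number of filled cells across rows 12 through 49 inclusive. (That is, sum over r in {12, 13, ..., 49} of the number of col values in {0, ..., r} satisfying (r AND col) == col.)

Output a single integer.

Answer: 372

Derivation:
r12=1100 pc2: +4 =4
r13=1101 pc3: +8 =12
r14=1110 pc3: +8 =20
r15=1111 pc4: +16 =36
r16=10000 pc1: +2 =38
r17=10001 pc2: +4 =42
r18=10010 pc2: +4 =46
r19=10011 pc3: +8 =54
r20=10100 pc2: +4 =58
r21=10101 pc3: +8 =66
r22=10110 pc3: +8 =74
r23=10111 pc4: +16 =90
r24=11000 pc2: +4 =94
r25=11001 pc3: +8 =102
r26=11010 pc3: +8 =110
r27=11011 pc4: +16 =126
r28=11100 pc3: +8 =134
r29=11101 pc4: +16 =150
r30=11110 pc4: +16 =166
r31=11111 pc5: +32 =198
r32=100000 pc1: +2 =200
r33=100001 pc2: +4 =204
r34=100010 pc2: +4 =208
r35=100011 pc3: +8 =216
r36=100100 pc2: +4 =220
r37=100101 pc3: +8 =228
r38=100110 pc3: +8 =236
r39=100111 pc4: +16 =252
r40=101000 pc2: +4 =256
r41=101001 pc3: +8 =264
r42=101010 pc3: +8 =272
r43=101011 pc4: +16 =288
r44=101100 pc3: +8 =296
r45=101101 pc4: +16 =312
r46=101110 pc4: +16 =328
r47=101111 pc5: +32 =360
r48=110000 pc2: +4 =364
r49=110001 pc3: +8 =372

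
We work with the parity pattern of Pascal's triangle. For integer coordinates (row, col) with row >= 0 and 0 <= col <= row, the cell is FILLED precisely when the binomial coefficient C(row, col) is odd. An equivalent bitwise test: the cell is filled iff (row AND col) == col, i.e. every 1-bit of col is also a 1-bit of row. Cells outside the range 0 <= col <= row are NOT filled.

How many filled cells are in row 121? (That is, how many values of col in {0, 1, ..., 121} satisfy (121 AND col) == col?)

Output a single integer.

Answer: 32

Derivation:
121 in binary = 1111001
popcount(121) = number of 1-bits in 1111001 = 5
A col c satisfies (121 AND c) == c iff every set bit of c is also set in 121; each of the 5 set bits of 121 can independently be on or off in c.
count = 2^5 = 32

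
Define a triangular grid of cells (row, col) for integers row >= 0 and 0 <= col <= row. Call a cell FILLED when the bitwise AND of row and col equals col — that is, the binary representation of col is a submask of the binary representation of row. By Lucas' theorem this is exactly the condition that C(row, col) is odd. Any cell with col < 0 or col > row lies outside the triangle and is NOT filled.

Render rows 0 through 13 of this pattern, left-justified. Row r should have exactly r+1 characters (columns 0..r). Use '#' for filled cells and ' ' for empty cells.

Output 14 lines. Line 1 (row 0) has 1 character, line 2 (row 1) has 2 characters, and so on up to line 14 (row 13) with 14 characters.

Answer: #
##
# #
####
#   #
##  ##
# # # #
########
#       #
##      ##
# #     # #
####    ####
#   #   #   #
##  ##  ##  ##

Derivation:
r0=0: #
r1=1: ##
r2=10: # #
r3=11: ####
r4=100: #   #
r5=101: ##  ##
r6=110: # # # #
r7=111: ########
r8=1000: #       #
r9=1001: ##      ##
r10=1010: # #     # #
r11=1011: ####    ####
r12=1100: #   #   #   #
r13=1101: ##  ##  ##  ##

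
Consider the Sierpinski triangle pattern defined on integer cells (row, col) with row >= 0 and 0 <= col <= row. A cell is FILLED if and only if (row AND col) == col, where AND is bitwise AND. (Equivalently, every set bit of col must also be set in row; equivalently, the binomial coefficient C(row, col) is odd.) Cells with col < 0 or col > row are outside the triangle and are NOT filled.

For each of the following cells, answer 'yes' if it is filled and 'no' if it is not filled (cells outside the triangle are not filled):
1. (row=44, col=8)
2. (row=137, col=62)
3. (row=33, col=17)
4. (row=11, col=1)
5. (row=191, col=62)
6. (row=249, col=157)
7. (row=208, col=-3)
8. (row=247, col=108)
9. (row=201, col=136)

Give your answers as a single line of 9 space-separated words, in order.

(44,8): row=0b101100, col=0b1000, row AND col = 0b1000 = 8; 8 == 8 -> filled
(137,62): row=0b10001001, col=0b111110, row AND col = 0b1000 = 8; 8 != 62 -> empty
(33,17): row=0b100001, col=0b10001, row AND col = 0b1 = 1; 1 != 17 -> empty
(11,1): row=0b1011, col=0b1, row AND col = 0b1 = 1; 1 == 1 -> filled
(191,62): row=0b10111111, col=0b111110, row AND col = 0b111110 = 62; 62 == 62 -> filled
(249,157): row=0b11111001, col=0b10011101, row AND col = 0b10011001 = 153; 153 != 157 -> empty
(208,-3): col outside [0, 208] -> not filled
(247,108): row=0b11110111, col=0b1101100, row AND col = 0b1100100 = 100; 100 != 108 -> empty
(201,136): row=0b11001001, col=0b10001000, row AND col = 0b10001000 = 136; 136 == 136 -> filled

Answer: yes no no yes yes no no no yes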